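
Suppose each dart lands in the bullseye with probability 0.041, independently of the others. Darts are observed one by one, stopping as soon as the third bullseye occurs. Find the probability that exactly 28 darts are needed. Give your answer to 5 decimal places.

Y = trial on which the third success occurs; negative binomial, r=3, p=0.041.
P(Y=28) = C(27,2) · p^3 · (1−p)^25
= 351 · 6.8921e-05 · 0.35113 = 0.0084942

0.00849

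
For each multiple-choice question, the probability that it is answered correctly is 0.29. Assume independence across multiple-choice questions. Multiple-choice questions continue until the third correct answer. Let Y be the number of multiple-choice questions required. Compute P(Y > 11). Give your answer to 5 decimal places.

Needing more than 11 multiple-choice questions ⇔ fewer than 3 successes in the first 11. With X ~ Binomial(11, 0.29), P(Y > 11) = P(X ≤ 2).
  k=0: C(11,0)·0.29^0·0.71^11 = 0.0231122
  k=1: C(11,1)·0.29^1·0.71^10 = 0.1038423
  k=2: C(11,2)·0.29^2·0.71^9 = 0.2120722
P(X ≤ 2) = 0.3390267

0.33903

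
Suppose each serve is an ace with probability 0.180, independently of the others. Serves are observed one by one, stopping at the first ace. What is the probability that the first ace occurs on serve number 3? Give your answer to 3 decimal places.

0.121

Geometric (trials to first success), p = 0.18.
P(Y = 3) = (1−p)^2 · p = 0.6724 · 0.18 = 0.12103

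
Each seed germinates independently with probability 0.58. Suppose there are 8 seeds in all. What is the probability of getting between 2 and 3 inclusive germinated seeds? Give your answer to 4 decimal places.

X ~ Binomial(8, 0.58); P(2 ≤ X ≤ 3) = Σ C(8,k) p^k (1−p)^(8−k) over k:
  k=2: C(8,2)·0.58^2·0.42^6 = 0.051702
  k=3: C(8,3)·0.58^3·0.42^5 = 0.142797
Total = 0.194499

0.1945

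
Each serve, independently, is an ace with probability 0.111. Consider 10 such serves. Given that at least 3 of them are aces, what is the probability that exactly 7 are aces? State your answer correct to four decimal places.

X ~ Binomial(10, 0.111). Want P(X=7 | X≥3) = P(X=7) / P(X≥3).
P(X=7) = C(10,7)·0.111^7·0.889^3 = 0.000018
P(X≥3) = 1 − 0.308331 − 0.384981 − 0.216308 = 0.090380
Ratio = 0.000018 / 0.090380 = 0.000194

0.0002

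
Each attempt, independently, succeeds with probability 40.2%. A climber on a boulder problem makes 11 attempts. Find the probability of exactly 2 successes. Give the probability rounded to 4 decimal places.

X ~ Binomial(n=11, p=0.402).
P(X=2) = C(11,2) · p^2 · (1−p)^9
= 55 · 0.1616 · 0.0097794 = 0.086921

0.0869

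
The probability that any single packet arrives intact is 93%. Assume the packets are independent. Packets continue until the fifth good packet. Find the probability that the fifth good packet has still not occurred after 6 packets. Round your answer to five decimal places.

Needing more than 6 packets ⇔ fewer than 5 successes in the first 6. With X ~ Binomial(6, 0.93), P(Y > 6) = P(X ≤ 4).
  k=0: C(6,0)·0.93^0·0.07^6 = 0.0000001
  k=1: C(6,1)·0.93^1·0.07^5 = 0.0000094
  k=2: C(6,2)·0.93^2·0.07^4 = 0.0003115
  k=3: C(6,3)·0.93^3·0.07^3 = 0.0055179
  k=4: C(6,4)·0.93^4·0.07^2 = 0.0549818
P(X ≤ 4) = 0.0608207

0.06082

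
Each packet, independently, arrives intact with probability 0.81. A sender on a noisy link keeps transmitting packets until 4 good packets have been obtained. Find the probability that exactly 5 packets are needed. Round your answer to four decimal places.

Y = trial on which the fourth success occurs; negative binomial, r=4, p=0.81.
P(Y=5) = C(4,3) · p^4 · (1−p)^1
= 4 · 0.43047 · 0.19 = 0.327155

0.3272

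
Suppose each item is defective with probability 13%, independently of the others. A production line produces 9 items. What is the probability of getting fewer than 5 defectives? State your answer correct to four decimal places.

0.9970

X ~ Binomial(9, 0.13); P(X ≤ 4) = Σ C(9,k) p^k (1−p)^(9−k) over k:
  k=0: C(9,0)·0.13^0·0.87^9 = 0.285544
  k=1: C(9,1)·0.13^1·0.87^8 = 0.384008
  k=2: C(9,2)·0.13^2·0.87^7 = 0.229522
  k=3: C(9,3)·0.13^3·0.87^6 = 0.080025
  k=4: C(9,4)·0.13^4·0.87^5 = 0.017937
Total = 0.997035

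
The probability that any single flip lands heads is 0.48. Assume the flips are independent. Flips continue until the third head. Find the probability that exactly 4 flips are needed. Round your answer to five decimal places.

0.17252

Y = trial on which the third success occurs; negative binomial, r=3, p=0.48.
P(Y=4) = C(3,2) · p^3 · (1−p)^1
= 3 · 0.11059 · 0.52 = 0.1725235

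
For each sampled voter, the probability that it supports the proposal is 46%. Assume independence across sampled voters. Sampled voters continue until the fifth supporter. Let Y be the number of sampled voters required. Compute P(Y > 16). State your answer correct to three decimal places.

Needing more than 16 sampled voters ⇔ fewer than 5 successes in the first 16. With X ~ Binomial(16, 0.46), P(Y > 16) = P(X ≤ 4).
  k=0: C(16,0)·0.46^0·0.54^16 = 0.00005
  k=1: C(16,1)·0.46^1·0.54^15 = 0.00071
  k=2: C(16,2)·0.46^2·0.54^14 = 0.00455
  k=3: C(16,3)·0.46^3·0.54^13 = 0.01810
  k=4: C(16,4)·0.46^4·0.54^12 = 0.05010
P(X ≤ 4) = 0.07351

0.074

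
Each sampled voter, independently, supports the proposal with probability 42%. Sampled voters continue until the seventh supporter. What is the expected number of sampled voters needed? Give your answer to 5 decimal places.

16.66667

Y = total sampled voters until the seventh success; negative binomial with r=7, p=0.42.
E[Y] = r / p = 7 / 0.42 = 16.6666667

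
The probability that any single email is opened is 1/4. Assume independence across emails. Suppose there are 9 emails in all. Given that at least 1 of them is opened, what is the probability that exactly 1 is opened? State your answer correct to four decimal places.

0.2435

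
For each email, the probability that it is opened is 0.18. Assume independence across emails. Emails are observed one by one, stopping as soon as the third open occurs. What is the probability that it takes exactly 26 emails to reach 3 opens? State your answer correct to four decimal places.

0.0182

Y = trial on which the third success occurs; negative binomial, r=3, p=0.18.
P(Y=26) = C(25,2) · p^3 · (1−p)^23
= 300 · 0.005832 · 0.010416 = 0.018225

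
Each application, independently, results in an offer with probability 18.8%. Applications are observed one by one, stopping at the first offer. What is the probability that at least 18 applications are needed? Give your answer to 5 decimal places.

Y = number of applications to the first success; geometric, p = 0.188.
P(Y > 17) = P(first 17 all fail) = (1−p)^17 = 0.0290036

0.02900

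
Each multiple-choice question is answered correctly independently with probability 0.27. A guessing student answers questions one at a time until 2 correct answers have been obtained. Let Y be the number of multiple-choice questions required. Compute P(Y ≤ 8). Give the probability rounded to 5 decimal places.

0.68073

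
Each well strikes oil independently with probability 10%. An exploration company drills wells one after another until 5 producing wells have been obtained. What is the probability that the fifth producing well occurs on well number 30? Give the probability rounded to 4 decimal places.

0.0171

Y = trial on which the fifth success occurs; negative binomial, r=5, p=0.10.
P(Y=30) = C(29,4) · p^5 · (1−p)^25
= 23751 · 1e-05 · 0.07179 = 0.017051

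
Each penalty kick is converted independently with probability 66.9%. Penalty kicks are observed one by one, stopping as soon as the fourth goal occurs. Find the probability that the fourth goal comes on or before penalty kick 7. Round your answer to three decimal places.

0.830

Finishing within 7 penalty kicks ⇔ at least 4 successes in the first 7. With X ~ Binomial(7, 0.669), P(Y ≤ 7) = 1 − P(X ≤ 3).
  k=0: C(7,0)·0.669^0·0.331^7 = 0.00044
  k=1: C(7,1)·0.669^1·0.331^6 = 0.00616
  k=2: C(7,2)·0.669^2·0.331^5 = 0.03734
  k=3: C(7,3)·0.669^3·0.331^4 = 0.12579
1 − 0.16973 = 0.83027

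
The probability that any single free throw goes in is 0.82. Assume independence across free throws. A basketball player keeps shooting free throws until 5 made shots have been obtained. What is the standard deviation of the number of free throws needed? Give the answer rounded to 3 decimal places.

1.157

Y = total free throws until the fifth success; negative binomial with r=5, p=0.82.
SD(Y) = √[r(1−p)/p²] = √(1.33849) = 1.15693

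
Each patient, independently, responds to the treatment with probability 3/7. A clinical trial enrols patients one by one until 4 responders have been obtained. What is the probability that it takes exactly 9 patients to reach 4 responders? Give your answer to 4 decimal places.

0.1151

Y = trial on which the fourth success occurs; negative binomial, r=4, p=0.428571.
P(Y=9) = C(8,3) · p^4 · (1−p)^5
= 56 · 0.033736 · 0.060927 = 0.115104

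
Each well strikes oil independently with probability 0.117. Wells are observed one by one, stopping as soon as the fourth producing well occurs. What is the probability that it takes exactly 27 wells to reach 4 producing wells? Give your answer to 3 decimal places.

0.028

Y = trial on which the fourth success occurs; negative binomial, r=4, p=0.117.
P(Y=27) = C(26,3) · p^4 · (1−p)^23
= 2600 · 0.00018739 · 0.057161 = 0.02785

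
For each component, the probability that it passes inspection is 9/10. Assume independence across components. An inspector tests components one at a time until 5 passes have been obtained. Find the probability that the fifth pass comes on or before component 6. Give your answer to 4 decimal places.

0.8857

Finishing within 6 components ⇔ at least 5 successes in the first 6. With X ~ Binomial(6, 0.90), P(Y ≤ 6) = 1 − P(X ≤ 4).
  k=0: C(6,0)·0.90^0·0.10^6 = 0.000001
  k=1: C(6,1)·0.90^1·0.10^5 = 0.000054
  k=2: C(6,2)·0.90^2·0.10^4 = 0.001215
  k=3: C(6,3)·0.90^3·0.10^3 = 0.014580
  k=4: C(6,4)·0.90^4·0.10^2 = 0.098415
1 − 0.114265 = 0.885735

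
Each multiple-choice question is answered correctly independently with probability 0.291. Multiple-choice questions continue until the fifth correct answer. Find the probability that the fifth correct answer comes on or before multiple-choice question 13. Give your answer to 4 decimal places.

0.3189

Finishing within 13 multiple-choice questions ⇔ at least 5 successes in the first 13. With X ~ Binomial(13, 0.291), P(Y ≤ 13) = 1 − P(X ≤ 4).
  k=0: C(13,0)·0.291^0·0.709^13 = 0.011439
  k=1: C(13,1)·0.291^1·0.709^12 = 0.061037
  k=2: C(13,2)·0.291^2·0.709^11 = 0.150310
  k=3: C(13,3)·0.291^3·0.709^10 = 0.226208
  k=4: C(13,4)·0.291^4·0.709^9 = 0.232110
1 − 0.681104 = 0.318896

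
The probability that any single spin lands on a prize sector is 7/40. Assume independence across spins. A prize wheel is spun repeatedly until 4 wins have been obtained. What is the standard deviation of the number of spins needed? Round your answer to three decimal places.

Y = total spins until the fourth success; negative binomial with r=4, p=0.175.
SD(Y) = √[r(1−p)/p²] = √(107.75510) = 10.38052

10.381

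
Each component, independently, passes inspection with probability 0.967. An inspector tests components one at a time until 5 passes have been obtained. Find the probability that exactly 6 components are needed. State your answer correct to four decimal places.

Y = trial on which the fifth success occurs; negative binomial, r=5, p=0.967.
P(Y=6) = C(5,4) · p^5 · (1−p)^1
= 5 · 0.84554 · 0.033 = 0.139514

0.1395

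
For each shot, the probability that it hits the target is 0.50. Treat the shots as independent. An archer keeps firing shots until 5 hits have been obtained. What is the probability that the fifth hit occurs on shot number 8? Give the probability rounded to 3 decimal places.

Y = trial on which the fifth success occurs; negative binomial, r=5, p=0.50.
P(Y=8) = C(7,4) · p^5 · (1−p)^3
= 35 · 0.03125 · 0.125 = 0.13672

0.137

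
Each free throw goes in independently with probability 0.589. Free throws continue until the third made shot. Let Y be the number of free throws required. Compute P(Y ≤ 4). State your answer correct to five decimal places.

0.45628

Finishing within 4 free throws ⇔ at least 3 successes in the first 4. With X ~ Binomial(4, 0.589), P(Y ≤ 4) = 1 − P(X ≤ 2).
  k=0: C(4,0)·0.589^0·0.411^4 = 0.0285343
  k=1: C(4,1)·0.589^1·0.411^3 = 0.1635689
  k=2: C(4,2)·0.589^2·0.411^2 = 0.3516135
1 − 0.5437167 = 0.4562833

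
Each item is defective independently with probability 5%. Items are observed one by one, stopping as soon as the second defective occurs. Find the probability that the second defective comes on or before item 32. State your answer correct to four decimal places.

0.4800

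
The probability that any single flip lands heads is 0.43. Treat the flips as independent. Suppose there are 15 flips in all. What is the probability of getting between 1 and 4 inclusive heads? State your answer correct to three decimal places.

0.154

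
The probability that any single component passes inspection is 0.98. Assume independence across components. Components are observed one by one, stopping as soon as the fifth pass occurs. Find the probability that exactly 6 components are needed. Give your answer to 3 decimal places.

0.090

Y = trial on which the fifth success occurs; negative binomial, r=5, p=0.98.
P(Y=6) = C(5,4) · p^5 · (1−p)^1
= 5 · 0.90392 · 0.02 = 0.09039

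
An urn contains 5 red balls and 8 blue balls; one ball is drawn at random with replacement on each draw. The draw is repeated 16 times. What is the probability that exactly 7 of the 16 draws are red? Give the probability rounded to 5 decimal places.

0.18027

X ~ Binomial(n=16, p=0.384615).
P(X=7) = C(16,7) · p^7 · (1−p)^9
= 11440 · 0.001245 · 0.012657 = 0.1802737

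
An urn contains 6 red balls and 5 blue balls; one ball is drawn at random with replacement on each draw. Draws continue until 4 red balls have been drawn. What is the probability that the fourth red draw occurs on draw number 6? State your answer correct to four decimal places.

0.1829

Y = trial on which the fourth success occurs; negative binomial, r=4, p=0.545455.
P(Y=6) = C(5,3) · p^4 · (1−p)^2
= 10 · 0.088519 · 0.20661 = 0.182890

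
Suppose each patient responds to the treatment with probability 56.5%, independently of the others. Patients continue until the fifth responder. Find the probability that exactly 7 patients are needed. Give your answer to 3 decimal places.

0.163

Y = trial on which the fifth success occurs; negative binomial, r=5, p=0.565.
P(Y=7) = C(6,4) · p^5 · (1−p)^2
= 15 · 0.057576 · 0.18923 = 0.16342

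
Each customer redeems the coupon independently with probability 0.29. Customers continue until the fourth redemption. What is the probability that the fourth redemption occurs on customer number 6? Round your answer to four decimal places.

Y = trial on which the fourth success occurs; negative binomial, r=4, p=0.29.
P(Y=6) = C(5,3) · p^4 · (1−p)^2
= 10 · 0.0070728 · 0.5041 = 0.035654

0.0357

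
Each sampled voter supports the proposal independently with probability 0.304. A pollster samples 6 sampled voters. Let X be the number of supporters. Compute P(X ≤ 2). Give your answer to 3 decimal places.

X ~ Binomial(6, 0.304); P(X ≤ 2) = Σ C(6,k) p^k (1−p)^(6−k) over k:
  k=0: C(6,0)·0.304^0·0.696^6 = 0.11367
  k=1: C(6,1)·0.304^1·0.696^5 = 0.29790
  k=2: C(6,2)·0.304^2·0.696^4 = 0.32529
Total = 0.73687

0.737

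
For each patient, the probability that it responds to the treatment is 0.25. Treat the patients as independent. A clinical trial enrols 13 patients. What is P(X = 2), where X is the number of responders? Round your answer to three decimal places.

X ~ Binomial(n=13, p=0.25).
P(X=2) = C(13,2) · p^2 · (1−p)^11
= 78 · 0.0625 · 0.042235 = 0.20590

0.206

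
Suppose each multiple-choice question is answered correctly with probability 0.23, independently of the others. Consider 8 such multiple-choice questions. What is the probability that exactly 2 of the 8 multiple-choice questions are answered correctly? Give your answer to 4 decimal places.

X ~ Binomial(n=8, p=0.23).
P(X=2) = C(8,2) · p^2 · (1−p)^6
= 28 · 0.0529 · 0.20842 = 0.308715

0.3087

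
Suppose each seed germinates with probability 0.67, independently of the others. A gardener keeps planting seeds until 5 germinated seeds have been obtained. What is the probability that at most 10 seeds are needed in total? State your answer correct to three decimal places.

0.927

Finishing within 10 seeds ⇔ at least 5 successes in the first 10. With X ~ Binomial(10, 0.67), P(Y ≤ 10) = 1 − P(X ≤ 4).
  k=0: C(10,0)·0.67^0·0.33^10 = 0.00002
  k=1: C(10,1)·0.67^1·0.33^9 = 0.00031
  k=2: C(10,2)·0.67^2·0.33^8 = 0.00284
  k=3: C(10,3)·0.67^3·0.33^7 = 0.01538
  k=4: C(10,4)·0.67^4·0.33^6 = 0.05465
1 − 0.07320 = 0.92680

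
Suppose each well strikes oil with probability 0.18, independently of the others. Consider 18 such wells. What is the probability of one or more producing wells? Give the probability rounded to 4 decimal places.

P(at least one) = 1 − P(none) = 1 − (1 − 0.18)^18
= 1 − 0.028096 = 0.971904

0.9719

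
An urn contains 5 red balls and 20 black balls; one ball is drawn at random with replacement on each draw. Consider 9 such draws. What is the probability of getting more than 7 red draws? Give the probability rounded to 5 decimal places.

X ~ Binomial(9, 0.20); P(X ≥ 8) = Σ C(9,k) p^k (1−p)^(9−k) over k:
  k=8: C(9,8)·0.20^8·0.80^1 = 0.0000184
  k=9: C(9,9)·0.20^9·0.80^0 = 0.0000005
Total = 0.0000189

0.00002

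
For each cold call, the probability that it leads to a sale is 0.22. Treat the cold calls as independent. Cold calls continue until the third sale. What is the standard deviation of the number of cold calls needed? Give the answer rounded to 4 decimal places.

6.9532

Y = total cold calls until the third success; negative binomial with r=3, p=0.22.
SD(Y) = √[r(1−p)/p²] = √(48.347107) = 6.953208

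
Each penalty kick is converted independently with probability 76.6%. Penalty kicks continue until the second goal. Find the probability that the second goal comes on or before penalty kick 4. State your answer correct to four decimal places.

0.9577

Finishing within 4 penalty kicks ⇔ at least 2 successes in the first 4. With X ~ Binomial(4, 0.766), P(Y ≤ 4) = 1 − P(X ≤ 1).
  k=0: C(4,0)·0.766^0·0.234^4 = 0.002998
  k=1: C(4,1)·0.766^1·0.234^3 = 0.039259
1 − 0.042257 = 0.957743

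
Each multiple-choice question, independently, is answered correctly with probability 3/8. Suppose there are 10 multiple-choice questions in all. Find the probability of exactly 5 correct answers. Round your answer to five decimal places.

0.17822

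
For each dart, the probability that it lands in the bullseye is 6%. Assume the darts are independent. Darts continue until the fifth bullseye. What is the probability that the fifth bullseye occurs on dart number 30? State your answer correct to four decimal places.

Y = trial on which the fifth success occurs; negative binomial, r=5, p=0.06.
P(Y=30) = C(29,4) · p^5 · (1−p)^25
= 23751 · 7.776e-07 · 0.21291 = 0.003932

0.0039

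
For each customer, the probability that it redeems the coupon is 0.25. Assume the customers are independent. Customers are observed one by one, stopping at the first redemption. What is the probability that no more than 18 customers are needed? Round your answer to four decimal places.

0.9944

Y = number of customers to the first success; geometric, p = 0.25.
P(Y ≤ 18) = 1 − (1−p)^18 = 1 − 0.005638 = 0.994362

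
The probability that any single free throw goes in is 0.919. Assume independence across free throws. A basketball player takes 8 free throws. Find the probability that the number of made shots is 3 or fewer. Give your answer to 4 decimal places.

0.0002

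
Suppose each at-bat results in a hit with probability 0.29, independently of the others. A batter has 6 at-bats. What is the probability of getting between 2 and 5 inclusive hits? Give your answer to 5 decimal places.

0.55737

X ~ Binomial(6, 0.29); P(2 ≤ X ≤ 5) = Σ C(6,k) p^k (1−p)^(6−k) over k:
  k=2: C(6,2)·0.29^2·0.71^4 = 0.3205684
  k=3: C(6,3)·0.29^3·0.71^3 = 0.1745818
  k=4: C(6,4)·0.29^4·0.71^2 = 0.0534811
  k=5: C(6,5)·0.29^5·0.71^1 = 0.0087377
Total = 0.5573690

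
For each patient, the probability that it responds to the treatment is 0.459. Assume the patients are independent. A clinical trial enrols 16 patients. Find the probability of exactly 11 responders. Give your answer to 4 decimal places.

X ~ Binomial(n=16, p=0.459).
P(X=11) = C(16,11) · p^11 · (1−p)^5
= 4368 · 0.00019052 · 0.046343 = 0.038566

0.0386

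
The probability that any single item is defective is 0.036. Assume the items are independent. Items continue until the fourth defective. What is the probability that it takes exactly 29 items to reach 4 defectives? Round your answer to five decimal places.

Y = trial on which the fourth success occurs; negative binomial, r=4, p=0.036.
P(Y=29) = C(28,3) · p^4 · (1−p)^25
= 3276 · 1.6796e-06 · 0.39988 = 0.0022003

0.00220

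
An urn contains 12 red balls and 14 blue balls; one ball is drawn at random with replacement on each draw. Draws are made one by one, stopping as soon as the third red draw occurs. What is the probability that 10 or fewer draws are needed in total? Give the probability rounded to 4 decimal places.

Finishing within 10 draws ⇔ at least 3 successes in the first 10. With X ~ Binomial(10, 0.461538), P(Y ≤ 10) = 1 − P(X ≤ 2).
  k=0: C(10,0)·0.461538^0·0.538462^10 = 0.002049
  k=1: C(10,1)·0.461538^1·0.538462^9 = 0.017563
  k=2: C(10,2)·0.461538^2·0.538462^8 = 0.067743
1 − 0.087355 = 0.912645

0.9126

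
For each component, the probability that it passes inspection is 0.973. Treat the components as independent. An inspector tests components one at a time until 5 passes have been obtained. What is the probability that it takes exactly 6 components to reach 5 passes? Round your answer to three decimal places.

0.118

Y = trial on which the fifth success occurs; negative binomial, r=5, p=0.973.
P(Y=6) = C(5,4) · p^5 · (1−p)^1
= 5 · 0.8721 · 0.027 = 0.11773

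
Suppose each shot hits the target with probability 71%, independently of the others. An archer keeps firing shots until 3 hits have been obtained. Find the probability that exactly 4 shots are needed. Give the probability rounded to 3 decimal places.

0.311

Y = trial on which the third success occurs; negative binomial, r=3, p=0.71.
P(Y=4) = C(3,2) · p^3 · (1−p)^1
= 3 · 0.35791 · 0.29 = 0.31138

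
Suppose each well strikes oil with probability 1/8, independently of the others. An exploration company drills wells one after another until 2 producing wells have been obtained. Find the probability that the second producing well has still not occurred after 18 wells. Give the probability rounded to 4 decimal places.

0.3228

Needing more than 18 wells ⇔ fewer than 2 successes in the first 18. With X ~ Binomial(18, 0.125), P(Y > 18) = P(X ≤ 1).
  k=0: C(18,0)·0.125^0·0.875^18 = 0.090395
  k=1: C(18,1)·0.125^1·0.875^17 = 0.232445
P(X ≤ 1) = 0.322840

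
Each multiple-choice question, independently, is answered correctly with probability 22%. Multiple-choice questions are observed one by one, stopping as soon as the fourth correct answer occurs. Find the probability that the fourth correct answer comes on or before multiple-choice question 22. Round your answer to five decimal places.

0.74577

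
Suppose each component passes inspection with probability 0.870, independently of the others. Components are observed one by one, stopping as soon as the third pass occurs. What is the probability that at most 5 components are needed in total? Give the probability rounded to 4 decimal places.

0.9821

Finishing within 5 components ⇔ at least 3 successes in the first 5. With X ~ Binomial(5, 0.87), P(Y ≤ 5) = 1 − P(X ≤ 2).
  k=0: C(5,0)·0.87^0·0.13^5 = 0.000037
  k=1: C(5,1)·0.87^1·0.13^4 = 0.001242
  k=2: C(5,2)·0.87^2·0.13^3 = 0.016629
1 − 0.017909 = 0.982091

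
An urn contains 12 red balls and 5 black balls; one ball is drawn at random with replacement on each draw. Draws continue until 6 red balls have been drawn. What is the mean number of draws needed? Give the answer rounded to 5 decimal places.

8.50000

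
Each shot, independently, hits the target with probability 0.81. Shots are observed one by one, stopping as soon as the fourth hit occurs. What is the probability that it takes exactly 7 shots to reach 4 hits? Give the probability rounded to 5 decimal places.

0.05905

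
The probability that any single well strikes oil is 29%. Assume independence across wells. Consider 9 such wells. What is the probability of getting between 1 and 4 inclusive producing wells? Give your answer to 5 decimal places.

0.86713

X ~ Binomial(9, 0.29); P(1 ≤ X ≤ 4) = Σ C(9,k) p^k (1−p)^(9−k) over k:
  k=1: C(9,1)·0.29^1·0.71^8 = 0.1685417
  k=2: C(9,2)·0.29^2·0.71^7 = 0.2753639
  k=3: C(9,3)·0.29^3·0.71^6 = 0.2624360
  k=4: C(9,4)·0.29^4·0.71^5 = 0.1607882
Total = 0.8671297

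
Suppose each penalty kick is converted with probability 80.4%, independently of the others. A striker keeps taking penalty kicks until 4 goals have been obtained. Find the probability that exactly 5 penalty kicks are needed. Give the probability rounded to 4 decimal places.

0.3276

Y = trial on which the fourth success occurs; negative binomial, r=4, p=0.804.
P(Y=5) = C(4,3) · p^4 · (1−p)^1
= 4 · 0.41785 · 0.196 = 0.327597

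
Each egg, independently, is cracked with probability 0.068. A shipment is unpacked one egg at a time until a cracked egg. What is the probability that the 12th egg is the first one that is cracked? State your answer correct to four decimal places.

0.0313

Geometric (trials to first success), p = 0.068.
P(Y = 12) = (1−p)^11 · p = 0.46087 · 0.068 = 0.031339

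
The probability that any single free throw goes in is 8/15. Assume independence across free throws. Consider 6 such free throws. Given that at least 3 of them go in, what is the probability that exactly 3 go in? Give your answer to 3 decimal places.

0.430

X ~ Binomial(6, 0.533333). Want P(X=3 | X≥3) = P(X=3) / P(X≥3).
P(X=3) = C(6,3)·0.533333^3·0.466667^3 = 0.30835
P(X≥3) = 1 − 0.01033 − 0.07082 − 0.20236 = 0.71649
Ratio = 0.30835 / 0.71649 = 0.43036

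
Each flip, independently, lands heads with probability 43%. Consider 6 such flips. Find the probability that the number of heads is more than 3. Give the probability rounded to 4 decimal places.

0.2232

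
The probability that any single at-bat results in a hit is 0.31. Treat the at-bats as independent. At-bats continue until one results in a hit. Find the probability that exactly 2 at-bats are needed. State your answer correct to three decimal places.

Geometric (trials to first success), p = 0.31.
P(Y = 2) = (1−p)^1 · p = 0.69 · 0.31 = 0.21390

0.214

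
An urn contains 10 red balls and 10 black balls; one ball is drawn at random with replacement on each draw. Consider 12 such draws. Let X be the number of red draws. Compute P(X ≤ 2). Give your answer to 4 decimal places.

X ~ Binomial(12, 0.50); P(X ≤ 2) = Σ C(12,k) p^k (1−p)^(12−k) over k:
  k=0: C(12,0)·0.50^0·0.50^12 = 0.000244
  k=1: C(12,1)·0.50^1·0.50^11 = 0.002930
  k=2: C(12,2)·0.50^2·0.50^10 = 0.016113
Total = 0.019287

0.0193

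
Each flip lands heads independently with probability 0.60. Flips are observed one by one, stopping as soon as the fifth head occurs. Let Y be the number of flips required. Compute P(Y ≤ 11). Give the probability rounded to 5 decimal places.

Finishing within 11 flips ⇔ at least 5 successes in the first 11. With X ~ Binomial(11, 0.60), P(Y ≤ 11) = 1 − P(X ≤ 4).
  k=0: C(11,0)·0.60^0·0.40^11 = 0.0000419
  k=1: C(11,1)·0.60^1·0.40^10 = 0.0006921
  k=2: C(11,2)·0.60^2·0.40^9 = 0.0051905
  k=3: C(11,3)·0.60^3·0.40^8 = 0.0233570
  k=4: C(11,4)·0.60^4·0.40^7 = 0.0700711
1 − 0.0993526 = 0.9006474

0.90065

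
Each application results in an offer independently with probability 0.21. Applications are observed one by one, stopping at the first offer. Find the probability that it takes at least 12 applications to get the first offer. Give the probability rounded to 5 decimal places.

Y = number of applications to the first success; geometric, p = 0.21.
P(Y > 11) = P(first 11 all fail) = (1−p)^11 = 0.0747994

0.07480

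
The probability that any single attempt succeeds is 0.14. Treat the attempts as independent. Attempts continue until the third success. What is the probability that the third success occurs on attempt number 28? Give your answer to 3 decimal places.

0.022

Y = trial on which the third success occurs; negative binomial, r=3, p=0.14.
P(Y=28) = C(27,2) · p^3 · (1−p)^25
= 351 · 0.002744 · 0.023039 = 0.02219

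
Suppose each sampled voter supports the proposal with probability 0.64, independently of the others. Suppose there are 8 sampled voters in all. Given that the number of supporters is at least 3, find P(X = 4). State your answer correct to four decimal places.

X ~ Binomial(8, 0.64). Want P(X=4 | X≥3) = P(X=4) / P(X≥3).
P(X=4) = C(8,4)·0.64^4·0.36^4 = 0.197255
P(X≥3) = 1 − 0.000282 − 0.004012 − 0.024965 = 0.970741
Ratio = 0.197255 / 0.970741 = 0.203200

0.2032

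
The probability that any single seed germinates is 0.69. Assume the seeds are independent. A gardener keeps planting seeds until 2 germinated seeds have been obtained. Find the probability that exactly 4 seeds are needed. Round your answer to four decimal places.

0.1373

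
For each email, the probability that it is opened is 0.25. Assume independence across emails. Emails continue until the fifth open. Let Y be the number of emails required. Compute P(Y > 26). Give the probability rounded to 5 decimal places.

Needing more than 26 emails ⇔ fewer than 5 successes in the first 26. With X ~ Binomial(26, 0.25), P(Y > 26) = P(X ≤ 4).
  k=0: C(26,0)·0.25^0·0.75^26 = 0.0005644
  k=1: C(26,1)·0.25^1·0.75^25 = 0.0048915
  k=2: C(26,2)·0.25^2·0.75^24 = 0.0203814
  k=3: C(26,3)·0.25^3·0.75^23 = 0.0543504
  k=4: C(26,4)·0.25^4·0.75^22 = 0.1041715
P(X ≤ 4) = 0.1843592

0.18436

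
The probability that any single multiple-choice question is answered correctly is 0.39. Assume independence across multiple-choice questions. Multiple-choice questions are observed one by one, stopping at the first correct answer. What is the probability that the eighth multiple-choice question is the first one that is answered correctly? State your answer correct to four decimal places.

0.0123

Geometric (trials to first success), p = 0.39.
P(Y = 8) = (1−p)^7 · p = 0.031427 · 0.39 = 0.012257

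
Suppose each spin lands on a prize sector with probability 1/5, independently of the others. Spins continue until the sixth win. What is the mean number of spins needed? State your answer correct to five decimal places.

Y = total spins until the sixth success; negative binomial with r=6, p=0.20.
E[Y] = r / p = 6 / 0.20 = 30.0000000

30.00000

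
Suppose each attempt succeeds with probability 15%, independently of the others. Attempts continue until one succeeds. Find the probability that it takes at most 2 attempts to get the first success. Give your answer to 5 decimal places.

0.27750

Y = number of attempts to the first success; geometric, p = 0.15.
P(Y ≤ 2) = 1 − (1−p)^2 = 1 − 0.7225000 = 0.2775000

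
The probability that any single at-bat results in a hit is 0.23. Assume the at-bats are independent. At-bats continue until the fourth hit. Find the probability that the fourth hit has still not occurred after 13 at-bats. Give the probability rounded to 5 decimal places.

Needing more than 13 at-bats ⇔ fewer than 4 successes in the first 13. With X ~ Binomial(13, 0.23), P(Y > 13) = P(X ≤ 3).
  k=0: C(13,0)·0.23^0·0.77^13 = 0.0334487
  k=1: C(13,1)·0.23^1·0.77^12 = 0.1298853
  k=2: C(13,2)·0.23^2·0.77^11 = 0.2327814
  k=3: C(13,3)·0.23^3·0.77^10 = 0.2549510
P(X ≤ 3) = 0.6510664

0.65107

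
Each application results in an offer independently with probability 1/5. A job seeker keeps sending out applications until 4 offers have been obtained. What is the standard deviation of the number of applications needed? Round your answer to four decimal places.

Y = total applications until the fourth success; negative binomial with r=4, p=0.20.
SD(Y) = √[r(1−p)/p²] = √(80.000000) = 8.944272

8.9443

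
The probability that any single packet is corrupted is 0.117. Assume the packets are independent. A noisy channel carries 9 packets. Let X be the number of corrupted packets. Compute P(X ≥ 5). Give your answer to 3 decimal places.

0.002

X ~ Binomial(9, 0.117); P(X ≥ 5) = Σ C(9,k) p^k (1−p)^(9−k) over k:
  k=5: C(9,5)·0.117^5·0.883^4 = 0.00168
  k=6: C(9,6)·0.117^6·0.883^3 = 0.00015
  k=7: C(9,7)·0.117^7·0.883^2 = 0.00001
  k=8: C(9,8)·0.117^8·0.883^1 = 0.00000
  k=9: C(9,9)·0.117^9·0.883^0 = 0.00000
Total = 0.00184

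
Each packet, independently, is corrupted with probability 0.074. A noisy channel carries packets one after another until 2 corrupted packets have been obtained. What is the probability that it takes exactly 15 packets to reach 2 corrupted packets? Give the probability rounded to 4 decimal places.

0.0282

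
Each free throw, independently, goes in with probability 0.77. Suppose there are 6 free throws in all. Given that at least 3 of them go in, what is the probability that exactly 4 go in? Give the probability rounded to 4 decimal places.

X ~ Binomial(6, 0.77). Want P(X=4 | X≥3) = P(X=4) / P(X≥3).
P(X=4) = C(6,4)·0.77^4·0.23^2 = 0.278939
P(X≥3) = 1 − 0.000148 − 0.002974 − 0.024888 = 0.971991
Ratio = 0.278939 / 0.971991 = 0.286977

0.2870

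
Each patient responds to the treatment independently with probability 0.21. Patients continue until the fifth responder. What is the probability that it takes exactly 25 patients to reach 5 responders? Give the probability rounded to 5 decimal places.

0.03891

Y = trial on which the fifth success occurs; negative binomial, r=5, p=0.21.
P(Y=25) = C(24,4) · p^5 · (1−p)^20
= 10626 · 0.00040841 · 0.0089648 = 0.0389052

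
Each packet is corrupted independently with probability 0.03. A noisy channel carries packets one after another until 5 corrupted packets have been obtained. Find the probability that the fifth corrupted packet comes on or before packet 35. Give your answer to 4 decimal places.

Finishing within 35 packets ⇔ at least 5 successes in the first 35. With X ~ Binomial(35, 0.03), P(Y ≤ 35) = 1 − P(X ≤ 4).
  k=0: C(35,0)·0.03^0·0.97^35 = 0.344358
  k=1: C(35,1)·0.03^1·0.97^34 = 0.372759
  k=2: C(35,2)·0.03^2·0.97^33 = 0.195987
  k=3: C(35,3)·0.03^3·0.97^32 = 0.066676
  k=4: C(35,4)·0.03^4·0.97^31 = 0.016497
1 − 0.996277 = 0.003723

0.0037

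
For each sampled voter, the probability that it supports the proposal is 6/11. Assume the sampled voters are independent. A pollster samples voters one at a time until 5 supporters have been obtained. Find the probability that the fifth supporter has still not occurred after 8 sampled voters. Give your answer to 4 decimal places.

Needing more than 8 sampled voters ⇔ fewer than 5 successes in the first 8. With X ~ Binomial(8, 0.545455), P(Y > 8) = P(X ≤ 4).
  k=0: C(8,0)·0.545455^0·0.454545^8 = 0.001822
  k=1: C(8,1)·0.545455^1·0.454545^7 = 0.017494
  k=2: C(8,2)·0.545455^2·0.454545^6 = 0.073475
  k=3: C(8,3)·0.545455^3·0.454545^5 = 0.176340
  k=4: C(8,4)·0.545455^4·0.454545^4 = 0.264510
P(X ≤ 4) = 0.533641

0.5336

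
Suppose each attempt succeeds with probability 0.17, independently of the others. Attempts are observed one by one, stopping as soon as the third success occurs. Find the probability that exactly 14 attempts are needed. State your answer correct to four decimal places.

Y = trial on which the third success occurs; negative binomial, r=3, p=0.17.
P(Y=14) = C(13,2) · p^3 · (1−p)^11
= 78 · 0.004913 · 0.12878 = 0.049352

0.0494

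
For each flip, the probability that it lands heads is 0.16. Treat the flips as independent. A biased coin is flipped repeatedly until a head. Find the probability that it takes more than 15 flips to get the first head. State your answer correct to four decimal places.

0.0731

Y = number of flips to the first success; geometric, p = 0.16.
P(Y > 15) = P(first 15 all fail) = (1−p)^15 = 0.073146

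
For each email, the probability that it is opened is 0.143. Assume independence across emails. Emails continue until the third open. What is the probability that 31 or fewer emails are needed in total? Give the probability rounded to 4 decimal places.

Finishing within 31 emails ⇔ at least 3 successes in the first 31. With X ~ Binomial(31, 0.143), P(Y ≤ 31) = 1 − P(X ≤ 2).
  k=0: C(31,0)·0.143^0·0.857^31 = 0.008364
  k=1: C(31,1)·0.143^1·0.857^30 = 0.043264
  k=2: C(31,2)·0.143^2·0.857^29 = 0.108285
1 − 0.159913 = 0.840087

0.8401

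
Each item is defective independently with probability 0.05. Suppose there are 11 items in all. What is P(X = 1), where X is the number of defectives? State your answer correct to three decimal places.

X ~ Binomial(n=11, p=0.05).
P(X=1) = C(11,1) · p^1 · (1−p)^10
= 11 · 0.05 · 0.59874 = 0.32931

0.329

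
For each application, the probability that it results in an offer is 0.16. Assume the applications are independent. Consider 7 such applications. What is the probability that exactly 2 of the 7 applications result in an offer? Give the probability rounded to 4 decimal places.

X ~ Binomial(n=7, p=0.16).
P(X=2) = C(7,2) · p^2 · (1−p)^5
= 21 · 0.0256 · 0.41821 = 0.224831

0.2248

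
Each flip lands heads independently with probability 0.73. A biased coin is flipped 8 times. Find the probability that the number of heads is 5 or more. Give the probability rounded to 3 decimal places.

X ~ Binomial(8, 0.73); P(X ≥ 5) = Σ C(8,k) p^k (1−p)^(8−k) over k:
  k=5: C(8,5)·0.73^5·0.27^3 = 0.22850
  k=6: C(8,6)·0.73^6·0.27^2 = 0.30890
  k=7: C(8,7)·0.73^7·0.27^1 = 0.23862
  k=8: C(8,8)·0.73^8·0.27^0 = 0.08065
Total = 0.85668

0.857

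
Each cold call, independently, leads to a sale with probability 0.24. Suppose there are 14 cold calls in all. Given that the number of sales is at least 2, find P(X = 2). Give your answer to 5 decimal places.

X ~ Binomial(14, 0.24). Want P(X=2 | X≥2) = P(X=2) / P(X≥2).
P(X=2) = C(14,2)·0.24^2·0.76^12 = 0.1946377
P(X≥2) = 1 − 0.0214482 − 0.0948235 = 0.8837283
Ratio = 0.1946377 / 0.8837283 = 0.2202461

0.22025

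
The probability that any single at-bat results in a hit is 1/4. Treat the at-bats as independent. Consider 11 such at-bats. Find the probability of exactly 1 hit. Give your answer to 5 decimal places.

0.15486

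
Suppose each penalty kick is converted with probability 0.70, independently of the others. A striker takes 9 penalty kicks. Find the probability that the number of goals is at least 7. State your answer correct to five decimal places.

0.46283

X ~ Binomial(9, 0.70); P(X ≥ 7) = Σ C(9,k) p^k (1−p)^(9−k) over k:
  k=7: C(9,7)·0.70^7·0.30^2 = 0.2668279
  k=8: C(9,8)·0.70^8·0.30^1 = 0.1556496
  k=9: C(9,9)·0.70^9·0.30^0 = 0.0403536
Total = 0.4628312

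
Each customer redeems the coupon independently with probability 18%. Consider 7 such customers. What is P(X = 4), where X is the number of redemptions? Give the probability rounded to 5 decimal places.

X ~ Binomial(n=7, p=0.18).
P(X=4) = C(7,4) · p^4 · (1−p)^3
= 35 · 0.0010498 · 0.55137 = 0.0202581

0.02026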